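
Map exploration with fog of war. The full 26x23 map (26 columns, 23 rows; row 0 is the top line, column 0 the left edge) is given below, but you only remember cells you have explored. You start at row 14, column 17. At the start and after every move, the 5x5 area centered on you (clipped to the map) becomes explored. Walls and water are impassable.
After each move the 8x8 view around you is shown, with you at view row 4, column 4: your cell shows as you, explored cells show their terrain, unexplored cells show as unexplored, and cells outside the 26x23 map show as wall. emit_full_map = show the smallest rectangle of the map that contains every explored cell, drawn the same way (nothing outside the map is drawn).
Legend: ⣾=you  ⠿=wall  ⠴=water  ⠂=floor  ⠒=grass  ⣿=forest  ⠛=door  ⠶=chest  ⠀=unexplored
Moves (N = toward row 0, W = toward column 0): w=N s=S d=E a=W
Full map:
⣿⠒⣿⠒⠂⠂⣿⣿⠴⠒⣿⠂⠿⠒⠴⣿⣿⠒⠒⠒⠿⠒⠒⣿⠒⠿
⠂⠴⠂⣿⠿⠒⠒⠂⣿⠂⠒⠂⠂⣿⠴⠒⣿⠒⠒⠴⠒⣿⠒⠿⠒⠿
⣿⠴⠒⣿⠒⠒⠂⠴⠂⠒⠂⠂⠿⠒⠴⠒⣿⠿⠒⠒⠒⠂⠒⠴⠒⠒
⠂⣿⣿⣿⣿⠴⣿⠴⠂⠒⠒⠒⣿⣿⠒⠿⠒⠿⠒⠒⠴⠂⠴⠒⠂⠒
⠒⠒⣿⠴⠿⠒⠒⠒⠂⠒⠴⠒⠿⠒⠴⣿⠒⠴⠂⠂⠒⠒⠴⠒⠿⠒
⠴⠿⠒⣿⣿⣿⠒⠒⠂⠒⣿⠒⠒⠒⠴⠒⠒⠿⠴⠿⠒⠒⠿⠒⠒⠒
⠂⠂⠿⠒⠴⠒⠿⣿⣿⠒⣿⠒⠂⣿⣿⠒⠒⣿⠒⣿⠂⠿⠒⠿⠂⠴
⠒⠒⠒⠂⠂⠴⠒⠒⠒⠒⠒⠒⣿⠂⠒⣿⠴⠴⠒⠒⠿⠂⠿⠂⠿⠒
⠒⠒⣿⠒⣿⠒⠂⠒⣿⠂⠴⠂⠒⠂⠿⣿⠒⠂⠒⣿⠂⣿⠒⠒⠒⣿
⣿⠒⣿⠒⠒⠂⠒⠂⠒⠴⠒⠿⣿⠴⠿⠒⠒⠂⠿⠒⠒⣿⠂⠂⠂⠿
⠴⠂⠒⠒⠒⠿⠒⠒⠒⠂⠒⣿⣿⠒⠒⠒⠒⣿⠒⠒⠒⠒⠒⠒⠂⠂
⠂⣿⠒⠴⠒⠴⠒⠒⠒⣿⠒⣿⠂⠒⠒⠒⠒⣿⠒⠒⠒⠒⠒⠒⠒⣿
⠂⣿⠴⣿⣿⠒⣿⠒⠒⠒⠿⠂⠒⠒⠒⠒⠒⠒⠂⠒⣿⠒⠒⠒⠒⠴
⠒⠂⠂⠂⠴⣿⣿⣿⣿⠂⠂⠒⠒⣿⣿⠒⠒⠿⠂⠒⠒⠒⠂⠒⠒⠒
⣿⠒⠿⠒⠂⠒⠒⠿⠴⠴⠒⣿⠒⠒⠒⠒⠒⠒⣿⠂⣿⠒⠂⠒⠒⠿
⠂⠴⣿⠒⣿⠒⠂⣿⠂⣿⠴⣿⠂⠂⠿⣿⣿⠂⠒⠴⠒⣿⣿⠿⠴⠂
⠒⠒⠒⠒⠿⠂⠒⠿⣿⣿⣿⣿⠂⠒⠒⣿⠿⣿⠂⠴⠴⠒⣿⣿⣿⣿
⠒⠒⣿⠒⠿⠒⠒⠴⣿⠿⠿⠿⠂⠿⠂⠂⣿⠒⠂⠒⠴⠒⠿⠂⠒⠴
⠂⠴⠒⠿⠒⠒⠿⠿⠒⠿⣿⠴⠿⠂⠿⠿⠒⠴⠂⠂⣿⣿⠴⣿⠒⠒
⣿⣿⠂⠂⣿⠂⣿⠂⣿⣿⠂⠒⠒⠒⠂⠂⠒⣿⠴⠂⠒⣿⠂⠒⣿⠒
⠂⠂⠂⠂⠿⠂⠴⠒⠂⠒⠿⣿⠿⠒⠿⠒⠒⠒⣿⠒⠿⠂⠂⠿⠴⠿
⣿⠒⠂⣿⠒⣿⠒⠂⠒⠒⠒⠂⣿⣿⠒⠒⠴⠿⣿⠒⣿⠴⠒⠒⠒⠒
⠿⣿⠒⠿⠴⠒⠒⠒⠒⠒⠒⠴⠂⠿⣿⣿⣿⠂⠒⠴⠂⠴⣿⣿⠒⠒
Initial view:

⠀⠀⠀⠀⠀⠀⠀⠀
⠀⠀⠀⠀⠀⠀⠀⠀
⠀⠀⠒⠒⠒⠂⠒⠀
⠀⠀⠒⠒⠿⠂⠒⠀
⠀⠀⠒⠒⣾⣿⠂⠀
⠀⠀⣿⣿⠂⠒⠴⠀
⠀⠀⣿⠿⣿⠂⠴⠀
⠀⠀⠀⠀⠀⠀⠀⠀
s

⠀⠀⠀⠀⠀⠀⠀⠀
⠀⠀⠒⠒⠒⠂⠒⠀
⠀⠀⠒⠒⠿⠂⠒⠀
⠀⠀⠒⠒⠒⣿⠂⠀
⠀⠀⣿⣿⣾⠒⠴⠀
⠀⠀⣿⠿⣿⠂⠴⠀
⠀⠀⠂⣿⠒⠂⠒⠀
⠀⠀⠀⠀⠀⠀⠀⠀

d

⠀⠀⠀⠀⠀⠀⠀⠀
⠀⠒⠒⠒⠂⠒⠀⠀
⠀⠒⠒⠿⠂⠒⠒⠀
⠀⠒⠒⠒⣿⠂⣿⠀
⠀⣿⣿⠂⣾⠴⠒⠀
⠀⣿⠿⣿⠂⠴⠴⠀
⠀⠂⣿⠒⠂⠒⠴⠀
⠀⠀⠀⠀⠀⠀⠀⠀

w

⠀⠀⠀⠀⠀⠀⠀⠀
⠀⠀⠀⠀⠀⠀⠀⠀
⠀⠒⠒⠒⠂⠒⣿⠀
⠀⠒⠒⠿⠂⠒⠒⠀
⠀⠒⠒⠒⣾⠂⣿⠀
⠀⣿⣿⠂⠒⠴⠒⠀
⠀⣿⠿⣿⠂⠴⠴⠀
⠀⠂⣿⠒⠂⠒⠴⠀

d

⠀⠀⠀⠀⠀⠀⠀⠀
⠀⠀⠀⠀⠀⠀⠀⠀
⠒⠒⠒⠂⠒⣿⠒⠀
⠒⠒⠿⠂⠒⠒⠒⠀
⠒⠒⠒⣿⣾⣿⠒⠀
⣿⣿⠂⠒⠴⠒⣿⠀
⣿⠿⣿⠂⠴⠴⠒⠀
⠂⣿⠒⠂⠒⠴⠀⠀

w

⠀⠀⠀⠀⠀⠀⠀⠀
⠀⠀⠀⠀⠀⠀⠀⠀
⠀⠀⣿⠒⠒⠒⠒⠀
⠒⠒⠒⠂⠒⣿⠒⠀
⠒⠒⠿⠂⣾⠒⠒⠀
⠒⠒⠒⣿⠂⣿⠒⠀
⣿⣿⠂⠒⠴⠒⣿⠀
⣿⠿⣿⠂⠴⠴⠒⠀

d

⠀⠀⠀⠀⠀⠀⠀⠀
⠀⠀⠀⠀⠀⠀⠀⠀
⠀⣿⠒⠒⠒⠒⠒⠀
⠒⠒⠂⠒⣿⠒⠒⠀
⠒⠿⠂⠒⣾⠒⠂⠀
⠒⠒⣿⠂⣿⠒⠂⠀
⣿⠂⠒⠴⠒⣿⣿⠀
⠿⣿⠂⠴⠴⠒⠀⠀

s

⠀⠀⠀⠀⠀⠀⠀⠀
⠀⣿⠒⠒⠒⠒⠒⠀
⠒⠒⠂⠒⣿⠒⠒⠀
⠒⠿⠂⠒⠒⠒⠂⠀
⠒⠒⣿⠂⣾⠒⠂⠀
⣿⠂⠒⠴⠒⣿⣿⠀
⠿⣿⠂⠴⠴⠒⣿⠀
⣿⠒⠂⠒⠴⠀⠀⠀

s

⠀⣿⠒⠒⠒⠒⠒⠀
⠒⠒⠂⠒⣿⠒⠒⠀
⠒⠿⠂⠒⠒⠒⠂⠀
⠒⠒⣿⠂⣿⠒⠂⠀
⣿⠂⠒⠴⣾⣿⣿⠀
⠿⣿⠂⠴⠴⠒⣿⠀
⣿⠒⠂⠒⠴⠒⠿⠀
⠀⠀⠀⠀⠀⠀⠀⠀

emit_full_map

⠀⠀⣿⠒⠒⠒⠒⠒
⠒⠒⠒⠂⠒⣿⠒⠒
⠒⠒⠿⠂⠒⠒⠒⠂
⠒⠒⠒⣿⠂⣿⠒⠂
⣿⣿⠂⠒⠴⣾⣿⣿
⣿⠿⣿⠂⠴⠴⠒⣿
⠂⣿⠒⠂⠒⠴⠒⠿

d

⣿⠒⠒⠒⠒⠒⠀⠀
⠒⠂⠒⣿⠒⠒⠀⠀
⠿⠂⠒⠒⠒⠂⠒⠀
⠒⣿⠂⣿⠒⠂⠒⠀
⠂⠒⠴⠒⣾⣿⠿⠀
⣿⠂⠴⠴⠒⣿⣿⠀
⠒⠂⠒⠴⠒⠿⠂⠀
⠀⠀⠀⠀⠀⠀⠀⠀

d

⠒⠒⠒⠒⠒⠀⠀⠀
⠂⠒⣿⠒⠒⠀⠀⠀
⠂⠒⠒⠒⠂⠒⠒⠀
⣿⠂⣿⠒⠂⠒⠒⠀
⠒⠴⠒⣿⣾⠿⠴⠀
⠂⠴⠴⠒⣿⣿⣿⠀
⠂⠒⠴⠒⠿⠂⠒⠀
⠀⠀⠀⠀⠀⠀⠀⠀

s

⠂⠒⣿⠒⠒⠀⠀⠀
⠂⠒⠒⠒⠂⠒⠒⠀
⣿⠂⣿⠒⠂⠒⠒⠀
⠒⠴⠒⣿⣿⠿⠴⠀
⠂⠴⠴⠒⣾⣿⣿⠀
⠂⠒⠴⠒⠿⠂⠒⠀
⠀⠀⣿⣿⠴⣿⠒⠀
⠀⠀⠀⠀⠀⠀⠀⠀

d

⠒⣿⠒⠒⠀⠀⠀⠿
⠒⠒⠒⠂⠒⠒⠀⠿
⠂⣿⠒⠂⠒⠒⠿⠿
⠴⠒⣿⣿⠿⠴⠂⠿
⠴⠴⠒⣿⣾⣿⣿⠿
⠒⠴⠒⠿⠂⠒⠴⠿
⠀⣿⣿⠴⣿⠒⠒⠿
⠀⠀⠀⠀⠀⠀⠀⠿

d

⣿⠒⠒⠀⠀⠀⠿⠿
⠒⠒⠂⠒⠒⠀⠿⠿
⣿⠒⠂⠒⠒⠿⠿⠿
⠒⣿⣿⠿⠴⠂⠿⠿
⠴⠒⣿⣿⣾⣿⠿⠿
⠴⠒⠿⠂⠒⠴⠿⠿
⣿⣿⠴⣿⠒⠒⠿⠿
⠀⠀⠀⠀⠀⠀⠿⠿

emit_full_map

⠀⠀⣿⠒⠒⠒⠒⠒⠀⠀⠀
⠒⠒⠒⠂⠒⣿⠒⠒⠀⠀⠀
⠒⠒⠿⠂⠒⠒⠒⠂⠒⠒⠀
⠒⠒⠒⣿⠂⣿⠒⠂⠒⠒⠿
⣿⣿⠂⠒⠴⠒⣿⣿⠿⠴⠂
⣿⠿⣿⠂⠴⠴⠒⣿⣿⣾⣿
⠂⣿⠒⠂⠒⠴⠒⠿⠂⠒⠴
⠀⠀⠀⠀⠀⣿⣿⠴⣿⠒⠒

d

⠒⠒⠀⠀⠀⠿⠿⠿
⠒⠂⠒⠒⠀⠿⠿⠿
⠒⠂⠒⠒⠿⠿⠿⠿
⣿⣿⠿⠴⠂⠿⠿⠿
⠒⣿⣿⣿⣾⠿⠿⠿
⠒⠿⠂⠒⠴⠿⠿⠿
⣿⠴⣿⠒⠒⠿⠿⠿
⠀⠀⠀⠀⠀⠿⠿⠿

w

⠒⠒⠀⠀⠀⠿⠿⠿
⠒⠒⠀⠀⠀⠿⠿⠿
⠒⠂⠒⠒⠒⠿⠿⠿
⠒⠂⠒⠒⠿⠿⠿⠿
⣿⣿⠿⠴⣾⠿⠿⠿
⠒⣿⣿⣿⣿⠿⠿⠿
⠒⠿⠂⠒⠴⠿⠿⠿
⣿⠴⣿⠒⠒⠿⠿⠿

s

⠒⠒⠀⠀⠀⠿⠿⠿
⠒⠂⠒⠒⠒⠿⠿⠿
⠒⠂⠒⠒⠿⠿⠿⠿
⣿⣿⠿⠴⠂⠿⠿⠿
⠒⣿⣿⣿⣾⠿⠿⠿
⠒⠿⠂⠒⠴⠿⠿⠿
⣿⠴⣿⠒⠒⠿⠿⠿
⠀⠀⠀⠀⠀⠿⠿⠿

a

⣿⠒⠒⠀⠀⠀⠿⠿
⠒⠒⠂⠒⠒⠒⠿⠿
⣿⠒⠂⠒⠒⠿⠿⠿
⠒⣿⣿⠿⠴⠂⠿⠿
⠴⠒⣿⣿⣾⣿⠿⠿
⠴⠒⠿⠂⠒⠴⠿⠿
⣿⣿⠴⣿⠒⠒⠿⠿
⠀⠀⠀⠀⠀⠀⠿⠿

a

⠒⣿⠒⠒⠀⠀⠀⠿
⠒⠒⠒⠂⠒⠒⠒⠿
⠂⣿⠒⠂⠒⠒⠿⠿
⠴⠒⣿⣿⠿⠴⠂⠿
⠴⠴⠒⣿⣾⣿⣿⠿
⠒⠴⠒⠿⠂⠒⠴⠿
⠀⣿⣿⠴⣿⠒⠒⠿
⠀⠀⠀⠀⠀⠀⠀⠿

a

⠂⠒⣿⠒⠒⠀⠀⠀
⠂⠒⠒⠒⠂⠒⠒⠒
⣿⠂⣿⠒⠂⠒⠒⠿
⠒⠴⠒⣿⣿⠿⠴⠂
⠂⠴⠴⠒⣾⣿⣿⣿
⠂⠒⠴⠒⠿⠂⠒⠴
⠀⠀⣿⣿⠴⣿⠒⠒
⠀⠀⠀⠀⠀⠀⠀⠀

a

⠒⠂⠒⣿⠒⠒⠀⠀
⠿⠂⠒⠒⠒⠂⠒⠒
⠒⣿⠂⣿⠒⠂⠒⠒
⠂⠒⠴⠒⣿⣿⠿⠴
⣿⠂⠴⠴⣾⣿⣿⣿
⠒⠂⠒⠴⠒⠿⠂⠒
⠀⠀⠂⣿⣿⠴⣿⠒
⠀⠀⠀⠀⠀⠀⠀⠀

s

⠿⠂⠒⠒⠒⠂⠒⠒
⠒⣿⠂⣿⠒⠂⠒⠒
⠂⠒⠴⠒⣿⣿⠿⠴
⣿⠂⠴⠴⠒⣿⣿⣿
⠒⠂⠒⠴⣾⠿⠂⠒
⠀⠀⠂⣿⣿⠴⣿⠒
⠀⠀⠂⠒⣿⠂⠒⠀
⠀⠀⠀⠀⠀⠀⠀⠀

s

⠒⣿⠂⣿⠒⠂⠒⠒
⠂⠒⠴⠒⣿⣿⠿⠴
⣿⠂⠴⠴⠒⣿⣿⣿
⠒⠂⠒⠴⠒⠿⠂⠒
⠀⠀⠂⣿⣾⠴⣿⠒
⠀⠀⠂⠒⣿⠂⠒⠀
⠀⠀⠒⠿⠂⠂⠿⠀
⠀⠀⠀⠀⠀⠀⠀⠀

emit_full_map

⠀⠀⣿⠒⠒⠒⠒⠒⠀⠀⠀
⠒⠒⠒⠂⠒⣿⠒⠒⠀⠀⠀
⠒⠒⠿⠂⠒⠒⠒⠂⠒⠒⠒
⠒⠒⠒⣿⠂⣿⠒⠂⠒⠒⠿
⣿⣿⠂⠒⠴⠒⣿⣿⠿⠴⠂
⣿⠿⣿⠂⠴⠴⠒⣿⣿⣿⣿
⠂⣿⠒⠂⠒⠴⠒⠿⠂⠒⠴
⠀⠀⠀⠀⠂⣿⣾⠴⣿⠒⠒
⠀⠀⠀⠀⠂⠒⣿⠂⠒⠀⠀
⠀⠀⠀⠀⠒⠿⠂⠂⠿⠀⠀

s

⠂⠒⠴⠒⣿⣿⠿⠴
⣿⠂⠴⠴⠒⣿⣿⣿
⠒⠂⠒⠴⠒⠿⠂⠒
⠀⠀⠂⣿⣿⠴⣿⠒
⠀⠀⠂⠒⣾⠂⠒⠀
⠀⠀⠒⠿⠂⠂⠿⠀
⠀⠀⠒⣿⠴⠒⠒⠀
⠀⠀⠀⠀⠀⠀⠀⠀

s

⣿⠂⠴⠴⠒⣿⣿⣿
⠒⠂⠒⠴⠒⠿⠂⠒
⠀⠀⠂⣿⣿⠴⣿⠒
⠀⠀⠂⠒⣿⠂⠒⠀
⠀⠀⠒⠿⣾⠂⠿⠀
⠀⠀⠒⣿⠴⠒⠒⠀
⠀⠀⠴⠂⠴⣿⣿⠀
⠿⠿⠿⠿⠿⠿⠿⠿

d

⠂⠴⠴⠒⣿⣿⣿⣿
⠂⠒⠴⠒⠿⠂⠒⠴
⠀⠂⣿⣿⠴⣿⠒⠒
⠀⠂⠒⣿⠂⠒⣿⠀
⠀⠒⠿⠂⣾⠿⠴⠀
⠀⠒⣿⠴⠒⠒⠒⠀
⠀⠴⠂⠴⣿⣿⠒⠀
⠿⠿⠿⠿⠿⠿⠿⠿

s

⠂⠒⠴⠒⠿⠂⠒⠴
⠀⠂⣿⣿⠴⣿⠒⠒
⠀⠂⠒⣿⠂⠒⣿⠀
⠀⠒⠿⠂⠂⠿⠴⠀
⠀⠒⣿⠴⣾⠒⠒⠀
⠀⠴⠂⠴⣿⣿⠒⠀
⠿⠿⠿⠿⠿⠿⠿⠿
⠿⠿⠿⠿⠿⠿⠿⠿

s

⠀⠂⣿⣿⠴⣿⠒⠒
⠀⠂⠒⣿⠂⠒⣿⠀
⠀⠒⠿⠂⠂⠿⠴⠀
⠀⠒⣿⠴⠒⠒⠒⠀
⠀⠴⠂⠴⣾⣿⠒⠀
⠿⠿⠿⠿⠿⠿⠿⠿
⠿⠿⠿⠿⠿⠿⠿⠿
⠿⠿⠿⠿⠿⠿⠿⠿

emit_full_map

⠀⠀⣿⠒⠒⠒⠒⠒⠀⠀⠀
⠒⠒⠒⠂⠒⣿⠒⠒⠀⠀⠀
⠒⠒⠿⠂⠒⠒⠒⠂⠒⠒⠒
⠒⠒⠒⣿⠂⣿⠒⠂⠒⠒⠿
⣿⣿⠂⠒⠴⠒⣿⣿⠿⠴⠂
⣿⠿⣿⠂⠴⠴⠒⣿⣿⣿⣿
⠂⣿⠒⠂⠒⠴⠒⠿⠂⠒⠴
⠀⠀⠀⠀⠂⣿⣿⠴⣿⠒⠒
⠀⠀⠀⠀⠂⠒⣿⠂⠒⣿⠀
⠀⠀⠀⠀⠒⠿⠂⠂⠿⠴⠀
⠀⠀⠀⠀⠒⣿⠴⠒⠒⠒⠀
⠀⠀⠀⠀⠴⠂⠴⣾⣿⠒⠀


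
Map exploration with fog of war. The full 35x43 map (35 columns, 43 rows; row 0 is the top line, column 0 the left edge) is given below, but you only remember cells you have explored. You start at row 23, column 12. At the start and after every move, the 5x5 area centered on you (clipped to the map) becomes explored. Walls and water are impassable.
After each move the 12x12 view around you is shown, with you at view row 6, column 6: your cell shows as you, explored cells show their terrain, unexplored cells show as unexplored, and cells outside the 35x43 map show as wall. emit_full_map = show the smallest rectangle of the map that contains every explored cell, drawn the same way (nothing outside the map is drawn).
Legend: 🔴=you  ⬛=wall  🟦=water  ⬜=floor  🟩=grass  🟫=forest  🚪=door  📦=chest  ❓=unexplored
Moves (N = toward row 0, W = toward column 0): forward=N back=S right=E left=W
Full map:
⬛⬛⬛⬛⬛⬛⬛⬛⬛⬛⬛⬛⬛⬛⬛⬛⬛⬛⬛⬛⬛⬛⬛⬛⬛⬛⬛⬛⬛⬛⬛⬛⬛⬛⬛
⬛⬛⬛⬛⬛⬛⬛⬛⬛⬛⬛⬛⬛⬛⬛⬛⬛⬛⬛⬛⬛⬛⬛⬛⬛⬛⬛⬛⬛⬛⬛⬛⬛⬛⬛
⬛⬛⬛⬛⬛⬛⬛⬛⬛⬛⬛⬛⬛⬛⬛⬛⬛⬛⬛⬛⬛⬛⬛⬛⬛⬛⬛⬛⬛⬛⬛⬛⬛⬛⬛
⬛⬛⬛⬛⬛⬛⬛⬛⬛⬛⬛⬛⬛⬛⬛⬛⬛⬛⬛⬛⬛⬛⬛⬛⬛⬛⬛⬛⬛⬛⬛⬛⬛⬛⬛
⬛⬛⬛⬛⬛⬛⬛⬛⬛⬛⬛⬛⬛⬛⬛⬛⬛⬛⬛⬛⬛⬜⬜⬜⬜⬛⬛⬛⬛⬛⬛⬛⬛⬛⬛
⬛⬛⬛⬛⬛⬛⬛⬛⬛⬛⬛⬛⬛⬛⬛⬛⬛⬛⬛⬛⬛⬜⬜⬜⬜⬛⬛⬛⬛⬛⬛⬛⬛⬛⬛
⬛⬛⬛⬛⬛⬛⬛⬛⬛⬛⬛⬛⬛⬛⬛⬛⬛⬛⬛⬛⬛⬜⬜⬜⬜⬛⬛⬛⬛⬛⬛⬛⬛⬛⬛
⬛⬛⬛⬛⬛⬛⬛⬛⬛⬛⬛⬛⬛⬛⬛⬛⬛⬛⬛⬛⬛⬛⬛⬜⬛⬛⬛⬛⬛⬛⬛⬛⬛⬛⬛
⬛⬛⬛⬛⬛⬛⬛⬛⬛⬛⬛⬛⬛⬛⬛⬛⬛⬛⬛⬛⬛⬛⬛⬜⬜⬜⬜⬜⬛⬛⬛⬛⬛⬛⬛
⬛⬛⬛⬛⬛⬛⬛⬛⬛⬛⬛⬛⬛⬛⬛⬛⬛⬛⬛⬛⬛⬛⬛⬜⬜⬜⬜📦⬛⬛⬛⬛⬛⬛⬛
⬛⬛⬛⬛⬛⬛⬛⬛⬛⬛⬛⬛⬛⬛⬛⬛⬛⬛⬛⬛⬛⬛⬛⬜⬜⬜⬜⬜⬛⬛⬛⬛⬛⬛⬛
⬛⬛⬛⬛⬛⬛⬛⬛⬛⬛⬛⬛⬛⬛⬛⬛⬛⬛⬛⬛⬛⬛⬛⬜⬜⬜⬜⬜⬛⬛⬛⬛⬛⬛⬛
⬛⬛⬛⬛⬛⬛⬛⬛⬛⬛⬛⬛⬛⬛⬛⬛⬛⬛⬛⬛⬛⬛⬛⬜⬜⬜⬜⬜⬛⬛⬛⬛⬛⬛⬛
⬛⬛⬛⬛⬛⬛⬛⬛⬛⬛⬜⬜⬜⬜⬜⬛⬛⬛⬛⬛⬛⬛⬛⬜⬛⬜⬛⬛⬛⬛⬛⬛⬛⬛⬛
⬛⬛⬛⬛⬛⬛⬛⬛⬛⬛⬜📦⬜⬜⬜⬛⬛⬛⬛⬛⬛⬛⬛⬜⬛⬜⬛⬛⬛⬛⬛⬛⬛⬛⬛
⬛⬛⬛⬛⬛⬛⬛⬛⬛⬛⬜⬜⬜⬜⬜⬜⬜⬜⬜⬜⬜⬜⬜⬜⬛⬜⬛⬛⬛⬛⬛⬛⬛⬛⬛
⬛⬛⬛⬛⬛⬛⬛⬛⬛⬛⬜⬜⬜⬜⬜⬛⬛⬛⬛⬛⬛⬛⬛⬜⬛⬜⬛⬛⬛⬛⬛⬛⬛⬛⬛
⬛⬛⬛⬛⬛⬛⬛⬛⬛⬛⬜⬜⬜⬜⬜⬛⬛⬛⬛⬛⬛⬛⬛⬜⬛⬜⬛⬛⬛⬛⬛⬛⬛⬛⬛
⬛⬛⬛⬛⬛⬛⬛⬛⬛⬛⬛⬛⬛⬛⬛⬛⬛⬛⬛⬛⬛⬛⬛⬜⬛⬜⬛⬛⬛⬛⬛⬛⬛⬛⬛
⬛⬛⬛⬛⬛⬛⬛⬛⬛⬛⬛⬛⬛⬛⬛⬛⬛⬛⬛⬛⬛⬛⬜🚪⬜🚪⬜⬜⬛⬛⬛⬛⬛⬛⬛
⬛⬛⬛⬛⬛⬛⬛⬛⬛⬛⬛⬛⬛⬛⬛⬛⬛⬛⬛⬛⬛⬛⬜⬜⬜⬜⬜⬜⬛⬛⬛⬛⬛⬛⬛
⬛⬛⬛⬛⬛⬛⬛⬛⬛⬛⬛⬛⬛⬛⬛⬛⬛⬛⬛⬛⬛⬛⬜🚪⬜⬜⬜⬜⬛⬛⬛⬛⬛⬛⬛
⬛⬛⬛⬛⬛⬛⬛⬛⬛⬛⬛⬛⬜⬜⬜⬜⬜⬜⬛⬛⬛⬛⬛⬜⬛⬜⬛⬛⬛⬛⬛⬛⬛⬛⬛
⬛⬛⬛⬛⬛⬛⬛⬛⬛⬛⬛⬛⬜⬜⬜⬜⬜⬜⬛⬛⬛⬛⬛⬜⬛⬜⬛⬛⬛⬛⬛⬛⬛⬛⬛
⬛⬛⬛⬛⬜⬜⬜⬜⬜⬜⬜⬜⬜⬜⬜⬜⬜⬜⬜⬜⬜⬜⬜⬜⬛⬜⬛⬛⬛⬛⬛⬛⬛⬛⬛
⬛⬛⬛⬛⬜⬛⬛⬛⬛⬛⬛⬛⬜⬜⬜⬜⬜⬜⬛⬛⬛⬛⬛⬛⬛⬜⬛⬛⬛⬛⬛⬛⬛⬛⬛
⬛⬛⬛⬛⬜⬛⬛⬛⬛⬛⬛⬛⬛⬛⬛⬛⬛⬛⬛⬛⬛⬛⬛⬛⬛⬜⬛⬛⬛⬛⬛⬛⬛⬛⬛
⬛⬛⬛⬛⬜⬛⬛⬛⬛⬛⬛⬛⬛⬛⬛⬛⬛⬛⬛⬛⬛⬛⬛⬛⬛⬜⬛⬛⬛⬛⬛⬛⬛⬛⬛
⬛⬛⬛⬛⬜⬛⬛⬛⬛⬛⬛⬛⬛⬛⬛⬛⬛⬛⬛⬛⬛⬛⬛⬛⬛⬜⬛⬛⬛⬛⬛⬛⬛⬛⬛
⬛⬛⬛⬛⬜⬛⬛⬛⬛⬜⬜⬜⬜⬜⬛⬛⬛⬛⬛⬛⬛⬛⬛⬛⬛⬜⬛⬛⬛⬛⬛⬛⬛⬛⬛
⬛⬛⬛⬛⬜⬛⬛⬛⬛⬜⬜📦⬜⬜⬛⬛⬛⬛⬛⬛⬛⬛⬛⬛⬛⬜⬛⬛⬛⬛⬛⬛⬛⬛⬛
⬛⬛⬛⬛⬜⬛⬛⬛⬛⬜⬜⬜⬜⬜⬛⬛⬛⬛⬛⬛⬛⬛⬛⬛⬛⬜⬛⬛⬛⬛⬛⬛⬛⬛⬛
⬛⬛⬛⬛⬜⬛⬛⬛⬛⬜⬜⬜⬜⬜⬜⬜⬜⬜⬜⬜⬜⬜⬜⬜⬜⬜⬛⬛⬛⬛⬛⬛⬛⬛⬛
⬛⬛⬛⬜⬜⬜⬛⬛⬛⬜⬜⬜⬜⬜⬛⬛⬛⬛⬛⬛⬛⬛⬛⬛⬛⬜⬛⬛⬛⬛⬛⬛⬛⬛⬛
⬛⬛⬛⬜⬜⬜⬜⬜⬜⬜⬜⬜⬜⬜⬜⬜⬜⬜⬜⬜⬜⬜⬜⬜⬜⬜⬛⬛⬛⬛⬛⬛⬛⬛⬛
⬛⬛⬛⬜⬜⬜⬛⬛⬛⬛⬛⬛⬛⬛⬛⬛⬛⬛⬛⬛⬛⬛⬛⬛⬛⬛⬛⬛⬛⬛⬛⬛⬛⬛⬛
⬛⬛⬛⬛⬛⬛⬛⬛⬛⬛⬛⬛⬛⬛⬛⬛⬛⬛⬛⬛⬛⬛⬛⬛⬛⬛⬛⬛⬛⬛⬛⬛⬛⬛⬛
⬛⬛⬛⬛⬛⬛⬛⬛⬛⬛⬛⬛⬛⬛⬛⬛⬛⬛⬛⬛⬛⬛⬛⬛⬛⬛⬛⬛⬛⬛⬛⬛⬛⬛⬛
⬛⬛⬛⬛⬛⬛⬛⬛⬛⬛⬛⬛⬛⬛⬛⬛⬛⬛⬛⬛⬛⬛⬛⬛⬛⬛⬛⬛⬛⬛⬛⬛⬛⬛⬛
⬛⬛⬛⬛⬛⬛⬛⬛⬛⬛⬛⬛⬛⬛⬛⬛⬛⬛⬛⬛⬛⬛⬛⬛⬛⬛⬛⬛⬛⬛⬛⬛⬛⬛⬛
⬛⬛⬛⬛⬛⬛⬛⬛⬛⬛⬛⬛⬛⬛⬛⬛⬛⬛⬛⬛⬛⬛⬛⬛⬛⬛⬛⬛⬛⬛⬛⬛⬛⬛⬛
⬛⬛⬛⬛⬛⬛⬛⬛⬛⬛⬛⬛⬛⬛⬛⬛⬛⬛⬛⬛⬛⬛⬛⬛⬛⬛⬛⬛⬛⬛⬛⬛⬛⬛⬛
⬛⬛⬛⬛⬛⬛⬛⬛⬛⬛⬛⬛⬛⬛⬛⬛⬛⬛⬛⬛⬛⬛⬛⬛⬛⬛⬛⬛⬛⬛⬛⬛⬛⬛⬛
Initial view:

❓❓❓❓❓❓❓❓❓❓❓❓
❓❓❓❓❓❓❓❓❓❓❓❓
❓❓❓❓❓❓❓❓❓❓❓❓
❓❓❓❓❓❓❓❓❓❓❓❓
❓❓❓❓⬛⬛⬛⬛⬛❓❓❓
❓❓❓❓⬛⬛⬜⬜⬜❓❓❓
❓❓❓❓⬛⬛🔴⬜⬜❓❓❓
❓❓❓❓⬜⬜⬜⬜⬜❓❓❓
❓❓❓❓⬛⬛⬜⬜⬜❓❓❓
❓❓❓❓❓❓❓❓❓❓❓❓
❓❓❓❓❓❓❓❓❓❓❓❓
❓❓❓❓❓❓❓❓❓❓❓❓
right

❓❓❓❓❓❓❓❓❓❓❓❓
❓❓❓❓❓❓❓❓❓❓❓❓
❓❓❓❓❓❓❓❓❓❓❓❓
❓❓❓❓❓❓❓❓❓❓❓❓
❓❓❓⬛⬛⬛⬛⬛⬛❓❓❓
❓❓❓⬛⬛⬜⬜⬜⬜❓❓❓
❓❓❓⬛⬛⬜🔴⬜⬜❓❓❓
❓❓❓⬜⬜⬜⬜⬜⬜❓❓❓
❓❓❓⬛⬛⬜⬜⬜⬜❓❓❓
❓❓❓❓❓❓❓❓❓❓❓❓
❓❓❓❓❓❓❓❓❓❓❓❓
❓❓❓❓❓❓❓❓❓❓❓❓

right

❓❓❓❓❓❓❓❓❓❓❓❓
❓❓❓❓❓❓❓❓❓❓❓❓
❓❓❓❓❓❓❓❓❓❓❓❓
❓❓❓❓❓❓❓❓❓❓❓❓
❓❓⬛⬛⬛⬛⬛⬛⬛❓❓❓
❓❓⬛⬛⬜⬜⬜⬜⬜❓❓❓
❓❓⬛⬛⬜⬜🔴⬜⬜❓❓❓
❓❓⬜⬜⬜⬜⬜⬜⬜❓❓❓
❓❓⬛⬛⬜⬜⬜⬜⬜❓❓❓
❓❓❓❓❓❓❓❓❓❓❓❓
❓❓❓❓❓❓❓❓❓❓❓❓
❓❓❓❓❓❓❓❓❓❓❓❓

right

❓❓❓❓❓❓❓❓❓❓❓❓
❓❓❓❓❓❓❓❓❓❓❓❓
❓❓❓❓❓❓❓❓❓❓❓❓
❓❓❓❓❓❓❓❓❓❓❓❓
❓⬛⬛⬛⬛⬛⬛⬛⬛❓❓❓
❓⬛⬛⬜⬜⬜⬜⬜⬜❓❓❓
❓⬛⬛⬜⬜⬜🔴⬜⬜❓❓❓
❓⬜⬜⬜⬜⬜⬜⬜⬜❓❓❓
❓⬛⬛⬜⬜⬜⬜⬜⬜❓❓❓
❓❓❓❓❓❓❓❓❓❓❓❓
❓❓❓❓❓❓❓❓❓❓❓❓
❓❓❓❓❓❓❓❓❓❓❓❓

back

❓❓❓❓❓❓❓❓❓❓❓❓
❓❓❓❓❓❓❓❓❓❓❓❓
❓❓❓❓❓❓❓❓❓❓❓❓
❓⬛⬛⬛⬛⬛⬛⬛⬛❓❓❓
❓⬛⬛⬜⬜⬜⬜⬜⬜❓❓❓
❓⬛⬛⬜⬜⬜⬜⬜⬜❓❓❓
❓⬜⬜⬜⬜⬜🔴⬜⬜❓❓❓
❓⬛⬛⬜⬜⬜⬜⬜⬜❓❓❓
❓❓❓❓⬛⬛⬛⬛⬛❓❓❓
❓❓❓❓❓❓❓❓❓❓❓❓
❓❓❓❓❓❓❓❓❓❓❓❓
❓❓❓❓❓❓❓❓❓❓❓❓

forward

❓❓❓❓❓❓❓❓❓❓❓❓
❓❓❓❓❓❓❓❓❓❓❓❓
❓❓❓❓❓❓❓❓❓❓❓❓
❓❓❓❓❓❓❓❓❓❓❓❓
❓⬛⬛⬛⬛⬛⬛⬛⬛❓❓❓
❓⬛⬛⬜⬜⬜⬜⬜⬜❓❓❓
❓⬛⬛⬜⬜⬜🔴⬜⬜❓❓❓
❓⬜⬜⬜⬜⬜⬜⬜⬜❓❓❓
❓⬛⬛⬜⬜⬜⬜⬜⬜❓❓❓
❓❓❓❓⬛⬛⬛⬛⬛❓❓❓
❓❓❓❓❓❓❓❓❓❓❓❓
❓❓❓❓❓❓❓❓❓❓❓❓

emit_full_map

⬛⬛⬛⬛⬛⬛⬛⬛
⬛⬛⬜⬜⬜⬜⬜⬜
⬛⬛⬜⬜⬜🔴⬜⬜
⬜⬜⬜⬜⬜⬜⬜⬜
⬛⬛⬜⬜⬜⬜⬜⬜
❓❓❓⬛⬛⬛⬛⬛

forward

❓❓❓❓❓❓❓❓❓❓❓❓
❓❓❓❓❓❓❓❓❓❓❓❓
❓❓❓❓❓❓❓❓❓❓❓❓
❓❓❓❓❓❓❓❓❓❓❓❓
❓❓❓❓⬛⬛⬛⬛⬛❓❓❓
❓⬛⬛⬛⬛⬛⬛⬛⬛❓❓❓
❓⬛⬛⬜⬜⬜🔴⬜⬜❓❓❓
❓⬛⬛⬜⬜⬜⬜⬜⬜❓❓❓
❓⬜⬜⬜⬜⬜⬜⬜⬜❓❓❓
❓⬛⬛⬜⬜⬜⬜⬜⬜❓❓❓
❓❓❓❓⬛⬛⬛⬛⬛❓❓❓
❓❓❓❓❓❓❓❓❓❓❓❓

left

❓❓❓❓❓❓❓❓❓❓❓❓
❓❓❓❓❓❓❓❓❓❓❓❓
❓❓❓❓❓❓❓❓❓❓❓❓
❓❓❓❓❓❓❓❓❓❓❓❓
❓❓❓❓⬛⬛⬛⬛⬛⬛❓❓
❓❓⬛⬛⬛⬛⬛⬛⬛⬛❓❓
❓❓⬛⬛⬜⬜🔴⬜⬜⬜❓❓
❓❓⬛⬛⬜⬜⬜⬜⬜⬜❓❓
❓❓⬜⬜⬜⬜⬜⬜⬜⬜❓❓
❓❓⬛⬛⬜⬜⬜⬜⬜⬜❓❓
❓❓❓❓❓⬛⬛⬛⬛⬛❓❓
❓❓❓❓❓❓❓❓❓❓❓❓

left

❓❓❓❓❓❓❓❓❓❓❓❓
❓❓❓❓❓❓❓❓❓❓❓❓
❓❓❓❓❓❓❓❓❓❓❓❓
❓❓❓❓❓❓❓❓❓❓❓❓
❓❓❓❓⬛⬛⬛⬛⬛⬛⬛❓
❓❓❓⬛⬛⬛⬛⬛⬛⬛⬛❓
❓❓❓⬛⬛⬜🔴⬜⬜⬜⬜❓
❓❓❓⬛⬛⬜⬜⬜⬜⬜⬜❓
❓❓❓⬜⬜⬜⬜⬜⬜⬜⬜❓
❓❓❓⬛⬛⬜⬜⬜⬜⬜⬜❓
❓❓❓❓❓❓⬛⬛⬛⬛⬛❓
❓❓❓❓❓❓❓❓❓❓❓❓

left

❓❓❓❓❓❓❓❓❓❓❓❓
❓❓❓❓❓❓❓❓❓❓❓❓
❓❓❓❓❓❓❓❓❓❓❓❓
❓❓❓❓❓❓❓❓❓❓❓❓
❓❓❓❓⬛⬛⬛⬛⬛⬛⬛⬛
❓❓❓❓⬛⬛⬛⬛⬛⬛⬛⬛
❓❓❓❓⬛⬛🔴⬜⬜⬜⬜⬜
❓❓❓❓⬛⬛⬜⬜⬜⬜⬜⬜
❓❓❓❓⬜⬜⬜⬜⬜⬜⬜⬜
❓❓❓❓⬛⬛⬜⬜⬜⬜⬜⬜
❓❓❓❓❓❓❓⬛⬛⬛⬛⬛
❓❓❓❓❓❓❓❓❓❓❓❓

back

❓❓❓❓❓❓❓❓❓❓❓❓
❓❓❓❓❓❓❓❓❓❓❓❓
❓❓❓❓❓❓❓❓❓❓❓❓
❓❓❓❓⬛⬛⬛⬛⬛⬛⬛⬛
❓❓❓❓⬛⬛⬛⬛⬛⬛⬛⬛
❓❓❓❓⬛⬛⬜⬜⬜⬜⬜⬜
❓❓❓❓⬛⬛🔴⬜⬜⬜⬜⬜
❓❓❓❓⬜⬜⬜⬜⬜⬜⬜⬜
❓❓❓❓⬛⬛⬜⬜⬜⬜⬜⬜
❓❓❓❓❓❓❓⬛⬛⬛⬛⬛
❓❓❓❓❓❓❓❓❓❓❓❓
❓❓❓❓❓❓❓❓❓❓❓❓

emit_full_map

⬛⬛⬛⬛⬛⬛⬛⬛
⬛⬛⬛⬛⬛⬛⬛⬛
⬛⬛⬜⬜⬜⬜⬜⬜
⬛⬛🔴⬜⬜⬜⬜⬜
⬜⬜⬜⬜⬜⬜⬜⬜
⬛⬛⬜⬜⬜⬜⬜⬜
❓❓❓⬛⬛⬛⬛⬛

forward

❓❓❓❓❓❓❓❓❓❓❓❓
❓❓❓❓❓❓❓❓❓❓❓❓
❓❓❓❓❓❓❓❓❓❓❓❓
❓❓❓❓❓❓❓❓❓❓❓❓
❓❓❓❓⬛⬛⬛⬛⬛⬛⬛⬛
❓❓❓❓⬛⬛⬛⬛⬛⬛⬛⬛
❓❓❓❓⬛⬛🔴⬜⬜⬜⬜⬜
❓❓❓❓⬛⬛⬜⬜⬜⬜⬜⬜
❓❓❓❓⬜⬜⬜⬜⬜⬜⬜⬜
❓❓❓❓⬛⬛⬜⬜⬜⬜⬜⬜
❓❓❓❓❓❓❓⬛⬛⬛⬛⬛
❓❓❓❓❓❓❓❓❓❓❓❓

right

❓❓❓❓❓❓❓❓❓❓❓❓
❓❓❓❓❓❓❓❓❓❓❓❓
❓❓❓❓❓❓❓❓❓❓❓❓
❓❓❓❓❓❓❓❓❓❓❓❓
❓❓❓⬛⬛⬛⬛⬛⬛⬛⬛❓
❓❓❓⬛⬛⬛⬛⬛⬛⬛⬛❓
❓❓❓⬛⬛⬜🔴⬜⬜⬜⬜❓
❓❓❓⬛⬛⬜⬜⬜⬜⬜⬜❓
❓❓❓⬜⬜⬜⬜⬜⬜⬜⬜❓
❓❓❓⬛⬛⬜⬜⬜⬜⬜⬜❓
❓❓❓❓❓❓⬛⬛⬛⬛⬛❓
❓❓❓❓❓❓❓❓❓❓❓❓

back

❓❓❓❓❓❓❓❓❓❓❓❓
❓❓❓❓❓❓❓❓❓❓❓❓
❓❓❓❓❓❓❓❓❓❓❓❓
❓❓❓⬛⬛⬛⬛⬛⬛⬛⬛❓
❓❓❓⬛⬛⬛⬛⬛⬛⬛⬛❓
❓❓❓⬛⬛⬜⬜⬜⬜⬜⬜❓
❓❓❓⬛⬛⬜🔴⬜⬜⬜⬜❓
❓❓❓⬜⬜⬜⬜⬜⬜⬜⬜❓
❓❓❓⬛⬛⬜⬜⬜⬜⬜⬜❓
❓❓❓❓❓❓⬛⬛⬛⬛⬛❓
❓❓❓❓❓❓❓❓❓❓❓❓
❓❓❓❓❓❓❓❓❓❓❓❓

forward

❓❓❓❓❓❓❓❓❓❓❓❓
❓❓❓❓❓❓❓❓❓❓❓❓
❓❓❓❓❓❓❓❓❓❓❓❓
❓❓❓❓❓❓❓❓❓❓❓❓
❓❓❓⬛⬛⬛⬛⬛⬛⬛⬛❓
❓❓❓⬛⬛⬛⬛⬛⬛⬛⬛❓
❓❓❓⬛⬛⬜🔴⬜⬜⬜⬜❓
❓❓❓⬛⬛⬜⬜⬜⬜⬜⬜❓
❓❓❓⬜⬜⬜⬜⬜⬜⬜⬜❓
❓❓❓⬛⬛⬜⬜⬜⬜⬜⬜❓
❓❓❓❓❓❓⬛⬛⬛⬛⬛❓
❓❓❓❓❓❓❓❓❓❓❓❓

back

❓❓❓❓❓❓❓❓❓❓❓❓
❓❓❓❓❓❓❓❓❓❓❓❓
❓❓❓❓❓❓❓❓❓❓❓❓
❓❓❓⬛⬛⬛⬛⬛⬛⬛⬛❓
❓❓❓⬛⬛⬛⬛⬛⬛⬛⬛❓
❓❓❓⬛⬛⬜⬜⬜⬜⬜⬜❓
❓❓❓⬛⬛⬜🔴⬜⬜⬜⬜❓
❓❓❓⬜⬜⬜⬜⬜⬜⬜⬜❓
❓❓❓⬛⬛⬜⬜⬜⬜⬜⬜❓
❓❓❓❓❓❓⬛⬛⬛⬛⬛❓
❓❓❓❓❓❓❓❓❓❓❓❓
❓❓❓❓❓❓❓❓❓❓❓❓

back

❓❓❓❓❓❓❓❓❓❓❓❓
❓❓❓❓❓❓❓❓❓❓❓❓
❓❓❓⬛⬛⬛⬛⬛⬛⬛⬛❓
❓❓❓⬛⬛⬛⬛⬛⬛⬛⬛❓
❓❓❓⬛⬛⬜⬜⬜⬜⬜⬜❓
❓❓❓⬛⬛⬜⬜⬜⬜⬜⬜❓
❓❓❓⬜⬜⬜🔴⬜⬜⬜⬜❓
❓❓❓⬛⬛⬜⬜⬜⬜⬜⬜❓
❓❓❓❓⬛⬛⬛⬛⬛⬛⬛❓
❓❓❓❓❓❓❓❓❓❓❓❓
❓❓❓❓❓❓❓❓❓❓❓❓
❓❓❓❓❓❓❓❓❓❓❓❓

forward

❓❓❓❓❓❓❓❓❓❓❓❓
❓❓❓❓❓❓❓❓❓❓❓❓
❓❓❓❓❓❓❓❓❓❓❓❓
❓❓❓⬛⬛⬛⬛⬛⬛⬛⬛❓
❓❓❓⬛⬛⬛⬛⬛⬛⬛⬛❓
❓❓❓⬛⬛⬜⬜⬜⬜⬜⬜❓
❓❓❓⬛⬛⬜🔴⬜⬜⬜⬜❓
❓❓❓⬜⬜⬜⬜⬜⬜⬜⬜❓
❓❓❓⬛⬛⬜⬜⬜⬜⬜⬜❓
❓❓❓❓⬛⬛⬛⬛⬛⬛⬛❓
❓❓❓❓❓❓❓❓❓❓❓❓
❓❓❓❓❓❓❓❓❓❓❓❓

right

❓❓❓❓❓❓❓❓❓❓❓❓
❓❓❓❓❓❓❓❓❓❓❓❓
❓❓❓❓❓❓❓❓❓❓❓❓
❓❓⬛⬛⬛⬛⬛⬛⬛⬛❓❓
❓❓⬛⬛⬛⬛⬛⬛⬛⬛❓❓
❓❓⬛⬛⬜⬜⬜⬜⬜⬜❓❓
❓❓⬛⬛⬜⬜🔴⬜⬜⬜❓❓
❓❓⬜⬜⬜⬜⬜⬜⬜⬜❓❓
❓❓⬛⬛⬜⬜⬜⬜⬜⬜❓❓
❓❓❓⬛⬛⬛⬛⬛⬛⬛❓❓
❓❓❓❓❓❓❓❓❓❓❓❓
❓❓❓❓❓❓❓❓❓❓❓❓

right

❓❓❓❓❓❓❓❓❓❓❓❓
❓❓❓❓❓❓❓❓❓❓❓❓
❓❓❓❓❓❓❓❓❓❓❓❓
❓⬛⬛⬛⬛⬛⬛⬛⬛❓❓❓
❓⬛⬛⬛⬛⬛⬛⬛⬛❓❓❓
❓⬛⬛⬜⬜⬜⬜⬜⬜❓❓❓
❓⬛⬛⬜⬜⬜🔴⬜⬜❓❓❓
❓⬜⬜⬜⬜⬜⬜⬜⬜❓❓❓
❓⬛⬛⬜⬜⬜⬜⬜⬜❓❓❓
❓❓⬛⬛⬛⬛⬛⬛⬛❓❓❓
❓❓❓❓❓❓❓❓❓❓❓❓
❓❓❓❓❓❓❓❓❓❓❓❓

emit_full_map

⬛⬛⬛⬛⬛⬛⬛⬛
⬛⬛⬛⬛⬛⬛⬛⬛
⬛⬛⬜⬜⬜⬜⬜⬜
⬛⬛⬜⬜⬜🔴⬜⬜
⬜⬜⬜⬜⬜⬜⬜⬜
⬛⬛⬜⬜⬜⬜⬜⬜
❓⬛⬛⬛⬛⬛⬛⬛

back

❓❓❓❓❓❓❓❓❓❓❓❓
❓❓❓❓❓❓❓❓❓❓❓❓
❓⬛⬛⬛⬛⬛⬛⬛⬛❓❓❓
❓⬛⬛⬛⬛⬛⬛⬛⬛❓❓❓
❓⬛⬛⬜⬜⬜⬜⬜⬜❓❓❓
❓⬛⬛⬜⬜⬜⬜⬜⬜❓❓❓
❓⬜⬜⬜⬜⬜🔴⬜⬜❓❓❓
❓⬛⬛⬜⬜⬜⬜⬜⬜❓❓❓
❓❓⬛⬛⬛⬛⬛⬛⬛❓❓❓
❓❓❓❓❓❓❓❓❓❓❓❓
❓❓❓❓❓❓❓❓❓❓❓❓
❓❓❓❓❓❓❓❓❓❓❓❓

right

❓❓❓❓❓❓❓❓❓❓❓❓
❓❓❓❓❓❓❓❓❓❓❓❓
⬛⬛⬛⬛⬛⬛⬛⬛❓❓❓❓
⬛⬛⬛⬛⬛⬛⬛⬛❓❓❓❓
⬛⬛⬜⬜⬜⬜⬜⬜⬛❓❓❓
⬛⬛⬜⬜⬜⬜⬜⬜⬛❓❓❓
⬜⬜⬜⬜⬜⬜🔴⬜⬜❓❓❓
⬛⬛⬜⬜⬜⬜⬜⬜⬛❓❓❓
❓⬛⬛⬛⬛⬛⬛⬛⬛❓❓❓
❓❓❓❓❓❓❓❓❓❓❓❓
❓❓❓❓❓❓❓❓❓❓❓❓
❓❓❓❓❓❓❓❓❓❓❓❓

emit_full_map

⬛⬛⬛⬛⬛⬛⬛⬛❓
⬛⬛⬛⬛⬛⬛⬛⬛❓
⬛⬛⬜⬜⬜⬜⬜⬜⬛
⬛⬛⬜⬜⬜⬜⬜⬜⬛
⬜⬜⬜⬜⬜⬜🔴⬜⬜
⬛⬛⬜⬜⬜⬜⬜⬜⬛
❓⬛⬛⬛⬛⬛⬛⬛⬛


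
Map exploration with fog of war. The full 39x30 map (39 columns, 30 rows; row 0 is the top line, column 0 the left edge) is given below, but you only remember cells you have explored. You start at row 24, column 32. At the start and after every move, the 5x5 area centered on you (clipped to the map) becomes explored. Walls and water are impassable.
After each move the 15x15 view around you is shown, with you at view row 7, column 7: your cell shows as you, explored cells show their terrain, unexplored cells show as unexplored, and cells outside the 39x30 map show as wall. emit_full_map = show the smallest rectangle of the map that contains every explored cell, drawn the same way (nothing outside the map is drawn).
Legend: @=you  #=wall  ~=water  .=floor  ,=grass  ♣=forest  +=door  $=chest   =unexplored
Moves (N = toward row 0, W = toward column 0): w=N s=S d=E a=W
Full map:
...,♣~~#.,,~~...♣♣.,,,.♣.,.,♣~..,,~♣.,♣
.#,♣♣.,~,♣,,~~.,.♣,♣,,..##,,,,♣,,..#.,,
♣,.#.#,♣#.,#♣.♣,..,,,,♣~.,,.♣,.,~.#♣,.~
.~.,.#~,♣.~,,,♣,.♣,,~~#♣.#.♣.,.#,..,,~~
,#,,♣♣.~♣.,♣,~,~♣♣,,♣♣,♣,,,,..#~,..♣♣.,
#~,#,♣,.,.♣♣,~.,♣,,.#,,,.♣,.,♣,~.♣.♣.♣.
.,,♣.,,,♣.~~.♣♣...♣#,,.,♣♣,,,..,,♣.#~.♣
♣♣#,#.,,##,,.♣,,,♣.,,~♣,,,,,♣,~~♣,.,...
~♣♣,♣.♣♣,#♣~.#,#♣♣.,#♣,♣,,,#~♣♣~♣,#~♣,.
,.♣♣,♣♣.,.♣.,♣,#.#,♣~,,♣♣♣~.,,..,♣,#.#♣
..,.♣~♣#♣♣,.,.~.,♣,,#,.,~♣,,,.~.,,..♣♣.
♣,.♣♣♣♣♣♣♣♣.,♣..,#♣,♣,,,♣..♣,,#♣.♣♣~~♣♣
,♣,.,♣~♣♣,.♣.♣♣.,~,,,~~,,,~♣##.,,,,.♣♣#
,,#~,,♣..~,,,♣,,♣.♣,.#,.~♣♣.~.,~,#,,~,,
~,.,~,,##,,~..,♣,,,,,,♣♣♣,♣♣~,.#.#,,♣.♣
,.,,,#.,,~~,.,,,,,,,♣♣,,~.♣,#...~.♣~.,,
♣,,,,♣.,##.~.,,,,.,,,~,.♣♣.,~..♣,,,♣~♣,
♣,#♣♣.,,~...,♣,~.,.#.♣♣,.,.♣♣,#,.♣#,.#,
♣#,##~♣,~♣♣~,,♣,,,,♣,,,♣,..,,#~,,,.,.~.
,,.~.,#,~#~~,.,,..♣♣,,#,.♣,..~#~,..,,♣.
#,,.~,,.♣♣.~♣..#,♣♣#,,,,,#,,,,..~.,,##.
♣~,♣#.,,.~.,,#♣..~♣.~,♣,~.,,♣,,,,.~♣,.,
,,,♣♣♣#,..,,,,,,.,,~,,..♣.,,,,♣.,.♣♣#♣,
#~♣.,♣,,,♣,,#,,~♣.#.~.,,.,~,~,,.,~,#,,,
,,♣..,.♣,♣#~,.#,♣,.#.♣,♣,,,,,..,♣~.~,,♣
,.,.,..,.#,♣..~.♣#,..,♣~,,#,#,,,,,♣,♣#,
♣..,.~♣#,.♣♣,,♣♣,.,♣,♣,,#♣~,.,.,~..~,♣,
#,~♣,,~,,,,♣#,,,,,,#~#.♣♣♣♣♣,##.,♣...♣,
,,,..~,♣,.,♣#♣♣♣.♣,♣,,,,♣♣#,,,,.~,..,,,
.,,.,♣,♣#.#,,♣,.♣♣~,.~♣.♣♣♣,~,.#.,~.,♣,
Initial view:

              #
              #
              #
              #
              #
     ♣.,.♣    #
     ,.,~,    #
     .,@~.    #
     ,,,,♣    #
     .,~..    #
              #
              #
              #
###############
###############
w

              #
              #
              #
              #
              #
     ,,,.~    #
     ♣.,.♣    #
     ,.@~,    #
     .,♣~.    #
     ,,,,♣    #
     .,~..    #
              #
              #
              #
###############

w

              #
              #
              #
              #
              #
     ..~.,    #
     ,,,.~    #
     ♣.@.♣    #
     ,.,~,    #
     .,♣~.    #
     ,,,,♣    #
     .,~..    #
              #
              #
              #

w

              #
              #
              #
              #
              #
     #~,..    #
     ..~.,    #
     ,,@.~    #
     ♣.,.♣    #
     ,.,~,    #
     .,♣~.    #
     ,,,,♣    #
     .,~..    #
              #
              #

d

             ##
             ##
             ##
             ##
             ##
    #~,..,   ##
    ..~.,,   ##
    ,,,@~♣   ##
    ♣.,.♣♣   ##
    ,.,~,#   ##
    .,♣~.    ##
    ,,,,♣    ##
    .,~..    ##
             ##
             ##

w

             ##
             ##
             ##
             ##
             ##
     ,,,.,   ##
    #~,..,   ##
    ..~@,,   ##
    ,,,.~♣   ##
    ♣.,.♣♣   ##
    ,.,~,#   ##
    .,♣~.    ##
    ,,,,♣    ##
    .,~..    ##
             ##

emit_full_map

 ,,,.,
#~,..,
..~@,,
,,,.~♣
♣.,.♣♣
,.,~,#
.,♣~. 
,,,,♣ 
.,~.. 

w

             ##
             ##
             ##
             ##
             ##
     ,.♣#,   ##
     ,,,.,   ##
    #~,@.,   ##
    ..~.,,   ##
    ,,,.~♣   ##
    ♣.,.♣♣   ##
    ,.,~,#   ##
    .,♣~.    ##
    ,,,,♣    ##
    .,~..    ##

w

             ##
             ##
             ##
             ##
             ##
     ♣,,,♣   ##
     ,.♣#,   ##
     ,,@.,   ##
    #~,..,   ##
    ..~.,,   ##
    ,,,.~♣   ##
    ♣.,.♣♣   ##
    ,.,~,#   ##
    .,♣~.    ##
    ,,,,♣    ##

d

            ###
            ###
            ###
            ###
            ###
    ♣,,,♣~  ###
    ,.♣#,.  ###
    ,,,@,.  ###
   #~,..,,  ###
   ..~.,,#  ###
   ,,,.~♣   ###
   ♣.,.♣♣   ###
   ,.,~,#   ###
   .,♣~.    ###
   ,,,,♣    ###

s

            ###
            ###
            ###
            ###
    ♣,,,♣~  ###
    ,.♣#,.  ###
    ,,,.,.  ###
   #~,.@,,  ###
   ..~.,,#  ###
   ,,,.~♣,  ###
   ♣.,.♣♣   ###
   ,.,~,#   ###
   .,♣~.    ###
   ,,,,♣    ###
   .,~..    ###

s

            ###
            ###
            ###
    ♣,,,♣~  ###
    ,.♣#,.  ###
    ,,,.,.  ###
   #~,..,,  ###
   ..~.@,#  ###
   ,,,.~♣,  ###
   ♣.,.♣♣#  ###
   ,.,~,#   ###
   .,♣~.    ###
   ,,,,♣    ###
   .,~..    ###
            ###

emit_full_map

 ♣,,,♣~
 ,.♣#,.
 ,,,.,.
#~,..,,
..~.@,#
,,,.~♣,
♣.,.♣♣#
,.,~,# 
.,♣~.  
,,,,♣  
.,~..  

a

             ##
             ##
             ##
     ♣,,,♣~  ##
     ,.♣#,.  ##
     ,,,.,.  ##
    #~,..,,  ##
    ..~@,,#  ##
    ,,,.~♣,  ##
    ♣.,.♣♣#  ##
    ,.,~,#   ##
    .,♣~.    ##
    ,,,,♣    ##
    .,~..    ##
             ##

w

             ##
             ##
             ##
             ##
     ♣,,,♣~  ##
     ,.♣#,.  ##
     ,,,.,.  ##
    #~,@.,,  ##
    ..~.,,#  ##
    ,,,.~♣,  ##
    ♣.,.♣♣#  ##
    ,.,~,#   ##
    .,♣~.    ##
    ,,,,♣    ##
    .,~..    ##

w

             ##
             ##
             ##
             ##
             ##
     ♣,,,♣~  ##
     ,.♣#,.  ##
     ,,@.,.  ##
    #~,..,,  ##
    ..~.,,#  ##
    ,,,.~♣,  ##
    ♣.,.♣♣#  ##
    ,.,~,#   ##
    .,♣~.    ##
    ,,,,♣    ##

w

             ##
             ##
             ##
             ##
             ##
     .~.♣~   ##
     ♣,,,♣~  ##
     ,.@#,.  ##
     ,,,.,.  ##
    #~,..,,  ##
    ..~.,,#  ##
    ,,,.~♣,  ##
    ♣.,.♣♣#  ##
    ,.,~,#   ##
    .,♣~.    ##

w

             ##
             ##
             ##
             ##
             ##
     #.#,,   ##
     .~.♣~   ##
     ♣,@,♣~  ##
     ,.♣#,.  ##
     ,,,.,.  ##
    #~,..,,  ##
    ..~.,,#  ##
    ,,,.~♣,  ##
    ♣.,.♣♣#  ##
    ,.,~,#   ##

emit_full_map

 #.#,, 
 .~.♣~ 
 ♣,@,♣~
 ,.♣#,.
 ,,,.,.
#~,..,,
..~.,,#
,,,.~♣,
♣.,.♣♣#
,.,~,# 
.,♣~.  
,,,,♣  
.,~..  


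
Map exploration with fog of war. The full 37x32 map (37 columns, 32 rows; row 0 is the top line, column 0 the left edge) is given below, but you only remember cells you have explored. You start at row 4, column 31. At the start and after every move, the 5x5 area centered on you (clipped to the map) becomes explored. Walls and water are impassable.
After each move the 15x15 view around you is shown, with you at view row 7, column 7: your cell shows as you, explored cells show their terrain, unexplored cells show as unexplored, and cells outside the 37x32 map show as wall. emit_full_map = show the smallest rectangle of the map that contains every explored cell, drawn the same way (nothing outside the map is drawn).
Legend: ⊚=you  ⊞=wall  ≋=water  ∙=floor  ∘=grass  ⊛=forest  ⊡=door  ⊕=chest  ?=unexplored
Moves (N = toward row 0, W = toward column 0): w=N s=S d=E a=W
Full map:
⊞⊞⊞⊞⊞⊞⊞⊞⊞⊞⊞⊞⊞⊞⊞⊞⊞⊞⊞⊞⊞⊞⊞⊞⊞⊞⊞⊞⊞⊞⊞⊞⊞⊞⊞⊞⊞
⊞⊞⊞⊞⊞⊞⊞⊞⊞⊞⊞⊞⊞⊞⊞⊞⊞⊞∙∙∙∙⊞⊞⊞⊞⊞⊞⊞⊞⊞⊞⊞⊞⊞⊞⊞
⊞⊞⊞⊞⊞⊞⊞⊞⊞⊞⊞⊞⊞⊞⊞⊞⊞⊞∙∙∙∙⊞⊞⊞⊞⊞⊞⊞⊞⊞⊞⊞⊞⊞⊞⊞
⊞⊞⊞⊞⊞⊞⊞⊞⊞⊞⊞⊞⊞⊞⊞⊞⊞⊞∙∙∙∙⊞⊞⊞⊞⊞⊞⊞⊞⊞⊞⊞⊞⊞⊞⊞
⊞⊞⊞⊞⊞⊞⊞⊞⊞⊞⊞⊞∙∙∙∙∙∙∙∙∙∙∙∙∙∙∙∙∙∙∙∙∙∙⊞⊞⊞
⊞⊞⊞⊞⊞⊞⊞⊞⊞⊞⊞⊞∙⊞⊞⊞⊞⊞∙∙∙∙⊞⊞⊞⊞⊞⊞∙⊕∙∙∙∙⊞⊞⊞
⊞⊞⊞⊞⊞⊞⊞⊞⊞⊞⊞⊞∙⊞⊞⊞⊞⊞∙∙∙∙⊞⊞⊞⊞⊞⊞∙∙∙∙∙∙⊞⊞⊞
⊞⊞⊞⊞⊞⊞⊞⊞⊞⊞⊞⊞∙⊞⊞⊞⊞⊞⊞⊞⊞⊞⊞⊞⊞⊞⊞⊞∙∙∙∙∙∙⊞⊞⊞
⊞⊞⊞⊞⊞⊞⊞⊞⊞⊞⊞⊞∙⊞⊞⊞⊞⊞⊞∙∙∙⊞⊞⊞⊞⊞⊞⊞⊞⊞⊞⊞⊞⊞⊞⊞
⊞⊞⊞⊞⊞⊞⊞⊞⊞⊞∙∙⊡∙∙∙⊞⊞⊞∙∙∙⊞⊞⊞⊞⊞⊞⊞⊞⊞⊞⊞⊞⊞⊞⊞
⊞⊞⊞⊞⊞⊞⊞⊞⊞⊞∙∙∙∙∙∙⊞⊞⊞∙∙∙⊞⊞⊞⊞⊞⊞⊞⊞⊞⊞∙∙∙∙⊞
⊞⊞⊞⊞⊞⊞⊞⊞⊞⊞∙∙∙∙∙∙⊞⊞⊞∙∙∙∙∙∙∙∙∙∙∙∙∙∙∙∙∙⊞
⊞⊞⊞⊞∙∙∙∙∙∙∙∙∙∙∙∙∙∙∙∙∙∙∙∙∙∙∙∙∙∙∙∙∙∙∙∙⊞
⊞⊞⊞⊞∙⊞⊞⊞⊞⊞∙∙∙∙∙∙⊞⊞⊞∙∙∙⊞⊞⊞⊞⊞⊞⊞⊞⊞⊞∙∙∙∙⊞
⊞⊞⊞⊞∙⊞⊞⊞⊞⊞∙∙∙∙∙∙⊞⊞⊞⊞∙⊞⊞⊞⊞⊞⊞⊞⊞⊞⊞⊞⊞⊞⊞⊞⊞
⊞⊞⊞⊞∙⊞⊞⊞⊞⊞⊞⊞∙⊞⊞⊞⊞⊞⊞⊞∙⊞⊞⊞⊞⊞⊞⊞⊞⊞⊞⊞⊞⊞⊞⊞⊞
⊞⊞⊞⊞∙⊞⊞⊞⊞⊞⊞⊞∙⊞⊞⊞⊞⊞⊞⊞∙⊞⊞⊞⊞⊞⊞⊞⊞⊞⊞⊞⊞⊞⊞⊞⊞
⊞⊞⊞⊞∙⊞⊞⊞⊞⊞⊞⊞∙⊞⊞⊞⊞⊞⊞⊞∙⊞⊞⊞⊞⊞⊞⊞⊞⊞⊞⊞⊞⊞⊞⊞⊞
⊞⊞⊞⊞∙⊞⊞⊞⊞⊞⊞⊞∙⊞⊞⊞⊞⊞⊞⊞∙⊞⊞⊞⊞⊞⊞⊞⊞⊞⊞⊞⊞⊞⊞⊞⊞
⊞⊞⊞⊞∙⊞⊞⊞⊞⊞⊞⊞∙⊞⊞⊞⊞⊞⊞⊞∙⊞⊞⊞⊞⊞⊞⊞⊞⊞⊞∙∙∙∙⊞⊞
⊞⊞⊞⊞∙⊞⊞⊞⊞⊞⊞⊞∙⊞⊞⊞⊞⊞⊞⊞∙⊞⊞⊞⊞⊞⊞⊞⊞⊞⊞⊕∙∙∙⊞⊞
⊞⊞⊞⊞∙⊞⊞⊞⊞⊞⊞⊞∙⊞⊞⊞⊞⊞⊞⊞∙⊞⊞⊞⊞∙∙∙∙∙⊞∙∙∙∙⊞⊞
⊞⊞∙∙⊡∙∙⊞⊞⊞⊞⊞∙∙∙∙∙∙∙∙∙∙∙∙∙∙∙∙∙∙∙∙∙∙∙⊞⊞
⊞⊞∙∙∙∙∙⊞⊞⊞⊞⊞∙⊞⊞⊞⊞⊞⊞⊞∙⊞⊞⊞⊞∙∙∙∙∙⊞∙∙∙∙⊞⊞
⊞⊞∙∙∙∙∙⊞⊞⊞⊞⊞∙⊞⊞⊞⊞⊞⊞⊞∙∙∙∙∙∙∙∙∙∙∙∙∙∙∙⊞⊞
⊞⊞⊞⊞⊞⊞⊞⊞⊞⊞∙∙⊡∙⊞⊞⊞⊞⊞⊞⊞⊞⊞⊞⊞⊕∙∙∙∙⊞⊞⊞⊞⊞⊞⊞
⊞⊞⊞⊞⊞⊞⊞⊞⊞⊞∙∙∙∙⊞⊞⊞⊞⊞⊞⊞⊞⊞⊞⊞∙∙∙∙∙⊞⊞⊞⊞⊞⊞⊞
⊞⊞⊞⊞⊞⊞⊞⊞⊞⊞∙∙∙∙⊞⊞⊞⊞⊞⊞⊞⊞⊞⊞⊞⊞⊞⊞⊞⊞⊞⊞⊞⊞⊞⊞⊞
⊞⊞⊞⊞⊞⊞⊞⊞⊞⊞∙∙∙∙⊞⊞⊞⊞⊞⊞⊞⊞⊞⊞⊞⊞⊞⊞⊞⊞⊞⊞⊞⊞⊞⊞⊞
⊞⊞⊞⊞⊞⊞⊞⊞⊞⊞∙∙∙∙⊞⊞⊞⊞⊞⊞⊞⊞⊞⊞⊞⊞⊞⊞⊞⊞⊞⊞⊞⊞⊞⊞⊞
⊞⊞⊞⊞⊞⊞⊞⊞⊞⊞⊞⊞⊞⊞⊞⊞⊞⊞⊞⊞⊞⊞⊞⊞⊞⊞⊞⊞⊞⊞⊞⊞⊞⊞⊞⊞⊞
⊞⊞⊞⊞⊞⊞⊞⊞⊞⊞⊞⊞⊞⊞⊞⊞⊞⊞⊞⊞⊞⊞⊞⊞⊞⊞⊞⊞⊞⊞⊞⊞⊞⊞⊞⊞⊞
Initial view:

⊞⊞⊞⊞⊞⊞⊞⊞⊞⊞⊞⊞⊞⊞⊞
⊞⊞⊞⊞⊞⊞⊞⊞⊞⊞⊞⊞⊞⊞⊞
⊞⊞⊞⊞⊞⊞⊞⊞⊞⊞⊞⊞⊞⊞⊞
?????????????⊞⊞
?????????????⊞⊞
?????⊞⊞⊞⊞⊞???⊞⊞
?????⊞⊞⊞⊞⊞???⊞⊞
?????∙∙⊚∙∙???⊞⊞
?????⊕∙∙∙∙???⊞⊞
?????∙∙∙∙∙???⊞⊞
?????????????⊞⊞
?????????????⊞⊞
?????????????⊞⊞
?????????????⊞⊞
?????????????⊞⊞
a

⊞⊞⊞⊞⊞⊞⊞⊞⊞⊞⊞⊞⊞⊞⊞
⊞⊞⊞⊞⊞⊞⊞⊞⊞⊞⊞⊞⊞⊞⊞
⊞⊞⊞⊞⊞⊞⊞⊞⊞⊞⊞⊞⊞⊞⊞
??????????????⊞
??????????????⊞
?????⊞⊞⊞⊞⊞⊞???⊞
?????⊞⊞⊞⊞⊞⊞???⊞
?????∙∙⊚∙∙∙???⊞
?????∙⊕∙∙∙∙???⊞
?????∙∙∙∙∙∙???⊞
??????????????⊞
??????????????⊞
??????????????⊞
??????????????⊞
??????????????⊞

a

⊞⊞⊞⊞⊞⊞⊞⊞⊞⊞⊞⊞⊞⊞⊞
⊞⊞⊞⊞⊞⊞⊞⊞⊞⊞⊞⊞⊞⊞⊞
⊞⊞⊞⊞⊞⊞⊞⊞⊞⊞⊞⊞⊞⊞⊞
???????????????
???????????????
?????⊞⊞⊞⊞⊞⊞⊞???
?????⊞⊞⊞⊞⊞⊞⊞???
?????∙∙⊚∙∙∙∙???
?????⊞∙⊕∙∙∙∙???
?????⊞∙∙∙∙∙∙???
???????????????
???????????????
???????????????
???????????????
???????????????

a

⊞⊞⊞⊞⊞⊞⊞⊞⊞⊞⊞⊞⊞⊞⊞
⊞⊞⊞⊞⊞⊞⊞⊞⊞⊞⊞⊞⊞⊞⊞
⊞⊞⊞⊞⊞⊞⊞⊞⊞⊞⊞⊞⊞⊞⊞
???????????????
???????????????
?????⊞⊞⊞⊞⊞⊞⊞⊞??
?????⊞⊞⊞⊞⊞⊞⊞⊞??
?????∙∙⊚∙∙∙∙∙??
?????⊞⊞∙⊕∙∙∙∙??
?????⊞⊞∙∙∙∙∙∙??
???????????????
???????????????
???????????????
???????????????
???????????????

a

⊞⊞⊞⊞⊞⊞⊞⊞⊞⊞⊞⊞⊞⊞⊞
⊞⊞⊞⊞⊞⊞⊞⊞⊞⊞⊞⊞⊞⊞⊞
⊞⊞⊞⊞⊞⊞⊞⊞⊞⊞⊞⊞⊞⊞⊞
???????????????
???????????????
?????⊞⊞⊞⊞⊞⊞⊞⊞⊞?
?????⊞⊞⊞⊞⊞⊞⊞⊞⊞?
?????∙∙⊚∙∙∙∙∙∙?
?????⊞⊞⊞∙⊕∙∙∙∙?
?????⊞⊞⊞∙∙∙∙∙∙?
???????????????
???????????????
???????????????
???????????????
???????????????

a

⊞⊞⊞⊞⊞⊞⊞⊞⊞⊞⊞⊞⊞⊞⊞
⊞⊞⊞⊞⊞⊞⊞⊞⊞⊞⊞⊞⊞⊞⊞
⊞⊞⊞⊞⊞⊞⊞⊞⊞⊞⊞⊞⊞⊞⊞
???????????????
???????????????
?????⊞⊞⊞⊞⊞⊞⊞⊞⊞⊞
?????⊞⊞⊞⊞⊞⊞⊞⊞⊞⊞
?????∙∙⊚∙∙∙∙∙∙∙
?????⊞⊞⊞⊞∙⊕∙∙∙∙
?????⊞⊞⊞⊞∙∙∙∙∙∙
???????????????
???????????????
???????????????
???????????????
???????????????

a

⊞⊞⊞⊞⊞⊞⊞⊞⊞⊞⊞⊞⊞⊞⊞
⊞⊞⊞⊞⊞⊞⊞⊞⊞⊞⊞⊞⊞⊞⊞
⊞⊞⊞⊞⊞⊞⊞⊞⊞⊞⊞⊞⊞⊞⊞
???????????????
???????????????
?????⊞⊞⊞⊞⊞⊞⊞⊞⊞⊞
?????⊞⊞⊞⊞⊞⊞⊞⊞⊞⊞
?????∙∙⊚∙∙∙∙∙∙∙
?????⊞⊞⊞⊞⊞∙⊕∙∙∙
?????⊞⊞⊞⊞⊞∙∙∙∙∙
???????????????
???????????????
???????????????
???????????????
???????????????

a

⊞⊞⊞⊞⊞⊞⊞⊞⊞⊞⊞⊞⊞⊞⊞
⊞⊞⊞⊞⊞⊞⊞⊞⊞⊞⊞⊞⊞⊞⊞
⊞⊞⊞⊞⊞⊞⊞⊞⊞⊞⊞⊞⊞⊞⊞
???????????????
???????????????
?????⊞⊞⊞⊞⊞⊞⊞⊞⊞⊞
?????⊞⊞⊞⊞⊞⊞⊞⊞⊞⊞
?????∙∙⊚∙∙∙∙∙∙∙
?????⊞⊞⊞⊞⊞⊞∙⊕∙∙
?????⊞⊞⊞⊞⊞⊞∙∙∙∙
???????????????
???????????????
???????????????
???????????????
???????????????

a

⊞⊞⊞⊞⊞⊞⊞⊞⊞⊞⊞⊞⊞⊞⊞
⊞⊞⊞⊞⊞⊞⊞⊞⊞⊞⊞⊞⊞⊞⊞
⊞⊞⊞⊞⊞⊞⊞⊞⊞⊞⊞⊞⊞⊞⊞
???????????????
???????????????
?????∙⊞⊞⊞⊞⊞⊞⊞⊞⊞
?????∙⊞⊞⊞⊞⊞⊞⊞⊞⊞
?????∙∙⊚∙∙∙∙∙∙∙
?????∙⊞⊞⊞⊞⊞⊞∙⊕∙
?????∙⊞⊞⊞⊞⊞⊞∙∙∙
???????????????
???????????????
???????????????
???????????????
???????????????

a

⊞⊞⊞⊞⊞⊞⊞⊞⊞⊞⊞⊞⊞⊞⊞
⊞⊞⊞⊞⊞⊞⊞⊞⊞⊞⊞⊞⊞⊞⊞
⊞⊞⊞⊞⊞⊞⊞⊞⊞⊞⊞⊞⊞⊞⊞
???????????????
???????????????
?????∙∙⊞⊞⊞⊞⊞⊞⊞⊞
?????∙∙⊞⊞⊞⊞⊞⊞⊞⊞
?????∙∙⊚∙∙∙∙∙∙∙
?????∙∙⊞⊞⊞⊞⊞⊞∙⊕
?????∙∙⊞⊞⊞⊞⊞⊞∙∙
???????????????
???????????????
???????????????
???????????????
???????????????

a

⊞⊞⊞⊞⊞⊞⊞⊞⊞⊞⊞⊞⊞⊞⊞
⊞⊞⊞⊞⊞⊞⊞⊞⊞⊞⊞⊞⊞⊞⊞
⊞⊞⊞⊞⊞⊞⊞⊞⊞⊞⊞⊞⊞⊞⊞
???????????????
???????????????
?????∙∙∙⊞⊞⊞⊞⊞⊞⊞
?????∙∙∙⊞⊞⊞⊞⊞⊞⊞
?????∙∙⊚∙∙∙∙∙∙∙
?????∙∙∙⊞⊞⊞⊞⊞⊞∙
?????∙∙∙⊞⊞⊞⊞⊞⊞∙
???????????????
???????????????
???????????????
???????????????
???????????????

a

⊞⊞⊞⊞⊞⊞⊞⊞⊞⊞⊞⊞⊞⊞⊞
⊞⊞⊞⊞⊞⊞⊞⊞⊞⊞⊞⊞⊞⊞⊞
⊞⊞⊞⊞⊞⊞⊞⊞⊞⊞⊞⊞⊞⊞⊞
???????????????
???????????????
?????∙∙∙∙⊞⊞⊞⊞⊞⊞
?????∙∙∙∙⊞⊞⊞⊞⊞⊞
?????∙∙⊚∙∙∙∙∙∙∙
?????∙∙∙∙⊞⊞⊞⊞⊞⊞
?????∙∙∙∙⊞⊞⊞⊞⊞⊞
???????????????
???????????????
???????????????
???????????????
???????????????

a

⊞⊞⊞⊞⊞⊞⊞⊞⊞⊞⊞⊞⊞⊞⊞
⊞⊞⊞⊞⊞⊞⊞⊞⊞⊞⊞⊞⊞⊞⊞
⊞⊞⊞⊞⊞⊞⊞⊞⊞⊞⊞⊞⊞⊞⊞
???????????????
???????????????
?????⊞∙∙∙∙⊞⊞⊞⊞⊞
?????⊞∙∙∙∙⊞⊞⊞⊞⊞
?????∙∙⊚∙∙∙∙∙∙∙
?????⊞∙∙∙∙⊞⊞⊞⊞⊞
?????⊞∙∙∙∙⊞⊞⊞⊞⊞
???????????????
???????????????
???????????????
???????????????
???????????????

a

⊞⊞⊞⊞⊞⊞⊞⊞⊞⊞⊞⊞⊞⊞⊞
⊞⊞⊞⊞⊞⊞⊞⊞⊞⊞⊞⊞⊞⊞⊞
⊞⊞⊞⊞⊞⊞⊞⊞⊞⊞⊞⊞⊞⊞⊞
???????????????
???????????????
?????⊞⊞∙∙∙∙⊞⊞⊞⊞
?????⊞⊞∙∙∙∙⊞⊞⊞⊞
?????∙∙⊚∙∙∙∙∙∙∙
?????⊞⊞∙∙∙∙⊞⊞⊞⊞
?????⊞⊞∙∙∙∙⊞⊞⊞⊞
???????????????
???????????????
???????????????
???????????????
???????????????

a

⊞⊞⊞⊞⊞⊞⊞⊞⊞⊞⊞⊞⊞⊞⊞
⊞⊞⊞⊞⊞⊞⊞⊞⊞⊞⊞⊞⊞⊞⊞
⊞⊞⊞⊞⊞⊞⊞⊞⊞⊞⊞⊞⊞⊞⊞
???????????????
???????????????
?????⊞⊞⊞∙∙∙∙⊞⊞⊞
?????⊞⊞⊞∙∙∙∙⊞⊞⊞
?????∙∙⊚∙∙∙∙∙∙∙
?????⊞⊞⊞∙∙∙∙⊞⊞⊞
?????⊞⊞⊞∙∙∙∙⊞⊞⊞
???????????????
???????????????
???????????????
???????????????
???????????????

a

⊞⊞⊞⊞⊞⊞⊞⊞⊞⊞⊞⊞⊞⊞⊞
⊞⊞⊞⊞⊞⊞⊞⊞⊞⊞⊞⊞⊞⊞⊞
⊞⊞⊞⊞⊞⊞⊞⊞⊞⊞⊞⊞⊞⊞⊞
???????????????
???????????????
?????⊞⊞⊞⊞∙∙∙∙⊞⊞
?????⊞⊞⊞⊞∙∙∙∙⊞⊞
?????∙∙⊚∙∙∙∙∙∙∙
?????⊞⊞⊞⊞∙∙∙∙⊞⊞
?????⊞⊞⊞⊞∙∙∙∙⊞⊞
???????????????
???????????????
???????????????
???????????????
???????????????

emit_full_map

⊞⊞⊞⊞∙∙∙∙⊞⊞⊞⊞⊞⊞⊞⊞⊞⊞⊞⊞
⊞⊞⊞⊞∙∙∙∙⊞⊞⊞⊞⊞⊞⊞⊞⊞⊞⊞⊞
∙∙⊚∙∙∙∙∙∙∙∙∙∙∙∙∙∙∙∙∙
⊞⊞⊞⊞∙∙∙∙⊞⊞⊞⊞⊞⊞∙⊕∙∙∙∙
⊞⊞⊞⊞∙∙∙∙⊞⊞⊞⊞⊞⊞∙∙∙∙∙∙

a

⊞⊞⊞⊞⊞⊞⊞⊞⊞⊞⊞⊞⊞⊞⊞
⊞⊞⊞⊞⊞⊞⊞⊞⊞⊞⊞⊞⊞⊞⊞
⊞⊞⊞⊞⊞⊞⊞⊞⊞⊞⊞⊞⊞⊞⊞
???????????????
???????????????
?????⊞⊞⊞⊞⊞∙∙∙∙⊞
?????⊞⊞⊞⊞⊞∙∙∙∙⊞
?????∙∙⊚∙∙∙∙∙∙∙
?????⊞⊞⊞⊞⊞∙∙∙∙⊞
?????⊞⊞⊞⊞⊞∙∙∙∙⊞
???????????????
???????????????
???????????????
???????????????
???????????????

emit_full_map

⊞⊞⊞⊞⊞∙∙∙∙⊞⊞⊞⊞⊞⊞⊞⊞⊞⊞⊞⊞
⊞⊞⊞⊞⊞∙∙∙∙⊞⊞⊞⊞⊞⊞⊞⊞⊞⊞⊞⊞
∙∙⊚∙∙∙∙∙∙∙∙∙∙∙∙∙∙∙∙∙∙
⊞⊞⊞⊞⊞∙∙∙∙⊞⊞⊞⊞⊞⊞∙⊕∙∙∙∙
⊞⊞⊞⊞⊞∙∙∙∙⊞⊞⊞⊞⊞⊞∙∙∙∙∙∙
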